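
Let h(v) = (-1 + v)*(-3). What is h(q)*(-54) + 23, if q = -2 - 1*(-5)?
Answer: 347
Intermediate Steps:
q = 3 (q = -2 + 5 = 3)
h(v) = 3 - 3*v
h(q)*(-54) + 23 = (3 - 3*3)*(-54) + 23 = (3 - 9)*(-54) + 23 = -6*(-54) + 23 = 324 + 23 = 347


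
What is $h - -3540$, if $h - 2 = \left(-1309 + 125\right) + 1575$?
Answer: $3933$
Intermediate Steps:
$h = 393$ ($h = 2 + \left(\left(-1309 + 125\right) + 1575\right) = 2 + \left(-1184 + 1575\right) = 2 + 391 = 393$)
$h - -3540 = 393 - -3540 = 393 + 3540 = 3933$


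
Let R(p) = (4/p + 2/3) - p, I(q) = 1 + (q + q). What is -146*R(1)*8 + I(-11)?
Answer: -12911/3 ≈ -4303.7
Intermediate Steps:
I(q) = 1 + 2*q
R(p) = ⅔ - p + 4/p (R(p) = (4/p + 2*(⅓)) - p = (4/p + ⅔) - p = (⅔ + 4/p) - p = ⅔ - p + 4/p)
-146*R(1)*8 + I(-11) = -146*(⅔ - 1*1 + 4/1)*8 + (1 + 2*(-11)) = -146*(⅔ - 1 + 4*1)*8 + (1 - 22) = -146*(⅔ - 1 + 4)*8 - 21 = -1606*8/3 - 21 = -146*88/3 - 21 = -12848/3 - 21 = -12911/3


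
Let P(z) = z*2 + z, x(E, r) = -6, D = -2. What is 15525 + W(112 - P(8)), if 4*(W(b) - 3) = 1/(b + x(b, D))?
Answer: 5093185/328 ≈ 15528.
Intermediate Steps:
P(z) = 3*z (P(z) = 2*z + z = 3*z)
W(b) = 3 + 1/(4*(-6 + b)) (W(b) = 3 + 1/(4*(b - 6)) = 3 + 1/(4*(-6 + b)))
15525 + W(112 - P(8)) = 15525 + (-71 + 12*(112 - 3*8))/(4*(-6 + (112 - 3*8))) = 15525 + (-71 + 12*(112 - 1*24))/(4*(-6 + (112 - 1*24))) = 15525 + (-71 + 12*(112 - 24))/(4*(-6 + (112 - 24))) = 15525 + (-71 + 12*88)/(4*(-6 + 88)) = 15525 + (¼)*(-71 + 1056)/82 = 15525 + (¼)*(1/82)*985 = 15525 + 985/328 = 5093185/328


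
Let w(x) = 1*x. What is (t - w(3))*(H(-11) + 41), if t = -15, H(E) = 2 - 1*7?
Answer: -648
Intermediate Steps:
H(E) = -5 (H(E) = 2 - 7 = -5)
w(x) = x
(t - w(3))*(H(-11) + 41) = (-15 - 1*3)*(-5 + 41) = (-15 - 3)*36 = -18*36 = -648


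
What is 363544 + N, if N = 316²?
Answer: 463400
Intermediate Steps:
N = 99856
363544 + N = 363544 + 99856 = 463400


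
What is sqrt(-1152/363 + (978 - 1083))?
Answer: I*sqrt(13089)/11 ≈ 10.401*I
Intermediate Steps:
sqrt(-1152/363 + (978 - 1083)) = sqrt(-1152*1/363 - 105) = sqrt(-384/121 - 105) = sqrt(-13089/121) = I*sqrt(13089)/11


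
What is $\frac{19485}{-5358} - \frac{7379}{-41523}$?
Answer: $- \frac{256512991}{74160078} \approx -3.4589$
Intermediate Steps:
$\frac{19485}{-5358} - \frac{7379}{-41523} = 19485 \left(- \frac{1}{5358}\right) - - \frac{7379}{41523} = - \frac{6495}{1786} + \frac{7379}{41523} = - \frac{256512991}{74160078}$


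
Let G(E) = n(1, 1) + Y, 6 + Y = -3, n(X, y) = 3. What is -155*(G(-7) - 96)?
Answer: 15810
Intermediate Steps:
Y = -9 (Y = -6 - 3 = -9)
G(E) = -6 (G(E) = 3 - 9 = -6)
-155*(G(-7) - 96) = -155*(-6 - 96) = -155*(-102) = 15810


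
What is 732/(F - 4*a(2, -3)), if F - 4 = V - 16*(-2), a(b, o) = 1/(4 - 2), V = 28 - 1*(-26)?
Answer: 183/22 ≈ 8.3182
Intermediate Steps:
V = 54 (V = 28 + 26 = 54)
a(b, o) = 1/2
F = 90 (F = 4 + (54 - 16*(-2)) = 4 + (54 - 1*(-32)) = 4 + (54 + 32) = 4 + 86 = 90)
732/(F - 4*a(2, -3)) = 732/(90 - 4*1/2) = 732/(90 - 2) = 732/88 = (1/88)*732 = 183/22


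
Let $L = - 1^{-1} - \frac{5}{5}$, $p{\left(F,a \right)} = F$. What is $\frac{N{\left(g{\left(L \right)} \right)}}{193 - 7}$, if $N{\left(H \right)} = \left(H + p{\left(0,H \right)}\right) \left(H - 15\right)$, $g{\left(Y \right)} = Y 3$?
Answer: $\frac{21}{31} \approx 0.67742$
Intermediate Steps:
$L = -2$ ($L = \left(-1\right) 1 - 1 = -1 - 1 = -2$)
$g{\left(Y \right)} = 3 Y$
$N{\left(H \right)} = H \left(-15 + H\right)$ ($N{\left(H \right)} = \left(H + 0\right) \left(H - 15\right) = H \left(-15 + H\right)$)
$\frac{N{\left(g{\left(L \right)} \right)}}{193 - 7} = \frac{3 \left(-2\right) \left(-15 + 3 \left(-2\right)\right)}{193 - 7} = \frac{\left(-6\right) \left(-15 - 6\right)}{186} = \frac{\left(-6\right) \left(-21\right)}{186} = \frac{1}{186} \cdot 126 = \frac{21}{31}$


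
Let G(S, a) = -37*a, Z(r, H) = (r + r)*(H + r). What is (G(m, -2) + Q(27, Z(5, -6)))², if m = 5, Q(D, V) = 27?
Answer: 10201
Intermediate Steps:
Z(r, H) = 2*r*(H + r) (Z(r, H) = (2*r)*(H + r) = 2*r*(H + r))
(G(m, -2) + Q(27, Z(5, -6)))² = (-37*(-2) + 27)² = (74 + 27)² = 101² = 10201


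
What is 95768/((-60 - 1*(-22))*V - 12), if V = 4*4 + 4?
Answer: -23942/193 ≈ -124.05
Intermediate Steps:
V = 20 (V = 16 + 4 = 20)
95768/((-60 - 1*(-22))*V - 12) = 95768/((-60 - 1*(-22))*20 - 12) = 95768/((-60 + 22)*20 - 12) = 95768/(-38*20 - 12) = 95768/(-760 - 12) = 95768/(-772) = 95768*(-1/772) = -23942/193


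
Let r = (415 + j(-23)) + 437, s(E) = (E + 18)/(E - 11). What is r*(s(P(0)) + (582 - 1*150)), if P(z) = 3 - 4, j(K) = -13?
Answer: 4335113/12 ≈ 3.6126e+5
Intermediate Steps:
P(z) = -1
s(E) = (18 + E)/(-11 + E)
r = 839 (r = (415 - 13) + 437 = 402 + 437 = 839)
r*(s(P(0)) + (582 - 1*150)) = 839*((18 - 1)/(-11 - 1) + (582 - 1*150)) = 839*(17/(-12) + (582 - 150)) = 839*(-1/12*17 + 432) = 839*(-17/12 + 432) = 839*(5167/12) = 4335113/12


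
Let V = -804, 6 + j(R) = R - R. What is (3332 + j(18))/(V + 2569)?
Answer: 3326/1765 ≈ 1.8844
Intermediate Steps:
j(R) = -6 (j(R) = -6 + (R - R) = -6 + 0 = -6)
(3332 + j(18))/(V + 2569) = (3332 - 6)/(-804 + 2569) = 3326/1765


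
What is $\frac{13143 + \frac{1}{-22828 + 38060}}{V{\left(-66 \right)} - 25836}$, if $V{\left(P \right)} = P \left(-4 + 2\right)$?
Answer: $- \frac{200194177}{391523328} \approx -0.51132$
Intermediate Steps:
$V{\left(P \right)} = - 2 P$ ($V{\left(P \right)} = P \left(-2\right) = - 2 P$)
$\frac{13143 + \frac{1}{-22828 + 38060}}{V{\left(-66 \right)} - 25836} = \frac{13143 + \frac{1}{-22828 + 38060}}{\left(-2\right) \left(-66\right) - 25836} = \frac{13143 + \frac{1}{15232}}{132 - 25836} = \frac{13143 + \frac{1}{15232}}{-25704} = \frac{200194177}{15232} \left(- \frac{1}{25704}\right) = - \frac{200194177}{391523328}$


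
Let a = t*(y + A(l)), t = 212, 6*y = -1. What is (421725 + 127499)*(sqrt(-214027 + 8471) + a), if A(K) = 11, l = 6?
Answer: 3784153360/3 + 1098448*I*sqrt(51389) ≈ 1.2614e+9 + 2.4901e+8*I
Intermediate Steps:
y = -1/6 (y = (1/6)*(-1) = -1/6 ≈ -0.16667)
a = 6890/3 (a = 212*(-1/6 + 11) = 212*(65/6) = 6890/3 ≈ 2296.7)
(421725 + 127499)*(sqrt(-214027 + 8471) + a) = (421725 + 127499)*(sqrt(-214027 + 8471) + 6890/3) = 549224*(sqrt(-205556) + 6890/3) = 549224*(2*I*sqrt(51389) + 6890/3) = 549224*(6890/3 + 2*I*sqrt(51389)) = 3784153360/3 + 1098448*I*sqrt(51389)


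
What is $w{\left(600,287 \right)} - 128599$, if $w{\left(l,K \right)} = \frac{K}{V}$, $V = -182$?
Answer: $- \frac{3343615}{26} \approx -1.286 \cdot 10^{5}$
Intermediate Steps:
$w{\left(l,K \right)} = - \frac{K}{182}$ ($w{\left(l,K \right)} = \frac{K}{-182} = K \left(- \frac{1}{182}\right) = - \frac{K}{182}$)
$w{\left(600,287 \right)} - 128599 = \left(- \frac{1}{182}\right) 287 - 128599 = - \frac{41}{26} - 128599 = - \frac{3343615}{26}$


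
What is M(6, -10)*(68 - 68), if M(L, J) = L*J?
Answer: 0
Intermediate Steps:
M(L, J) = J*L
M(6, -10)*(68 - 68) = (-10*6)*(68 - 68) = -60*0 = 0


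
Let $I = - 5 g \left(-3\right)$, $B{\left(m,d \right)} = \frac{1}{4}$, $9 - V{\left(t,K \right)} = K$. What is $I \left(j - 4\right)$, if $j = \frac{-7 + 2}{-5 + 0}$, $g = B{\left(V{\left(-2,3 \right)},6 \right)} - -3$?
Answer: $- \frac{585}{4} \approx -146.25$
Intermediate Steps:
$V{\left(t,K \right)} = 9 - K$
$B{\left(m,d \right)} = \frac{1}{4}$
$g = \frac{13}{4}$ ($g = \frac{1}{4} - -3 = \frac{1}{4} + 3 = \frac{13}{4} \approx 3.25$)
$I = \frac{195}{4}$ ($I = \left(-5\right) \frac{13}{4} \left(-3\right) = \left(- \frac{65}{4}\right) \left(-3\right) = \frac{195}{4} \approx 48.75$)
$j = 1$ ($j = - \frac{5}{-5} = \left(-5\right) \left(- \frac{1}{5}\right) = 1$)
$I \left(j - 4\right) = \frac{195 \left(1 - 4\right)}{4} = \frac{195}{4} \left(-3\right) = - \frac{585}{4}$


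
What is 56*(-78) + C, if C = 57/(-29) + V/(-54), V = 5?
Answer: -6843511/1566 ≈ -4370.1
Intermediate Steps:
C = -3223/1566 (C = 57/(-29) + 5/(-54) = 57*(-1/29) + 5*(-1/54) = -57/29 - 5/54 = -3223/1566 ≈ -2.0581)
56*(-78) + C = 56*(-78) - 3223/1566 = -4368 - 3223/1566 = -6843511/1566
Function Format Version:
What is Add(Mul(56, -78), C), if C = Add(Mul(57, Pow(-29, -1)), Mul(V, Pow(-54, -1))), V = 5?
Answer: Rational(-6843511, 1566) ≈ -4370.1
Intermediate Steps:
C = Rational(-3223, 1566) (C = Add(Mul(57, Pow(-29, -1)), Mul(5, Pow(-54, -1))) = Add(Mul(57, Rational(-1, 29)), Mul(5, Rational(-1, 54))) = Add(Rational(-57, 29), Rational(-5, 54)) = Rational(-3223, 1566) ≈ -2.0581)
Add(Mul(56, -78), C) = Add(Mul(56, -78), Rational(-3223, 1566)) = Add(-4368, Rational(-3223, 1566)) = Rational(-6843511, 1566)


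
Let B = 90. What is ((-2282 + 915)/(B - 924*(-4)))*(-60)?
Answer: 13670/631 ≈ 21.664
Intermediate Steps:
((-2282 + 915)/(B - 924*(-4)))*(-60) = ((-2282 + 915)/(90 - 924*(-4)))*(-60) = -1367/(90 + 3696)*(-60) = -1367/3786*(-60) = 13670/631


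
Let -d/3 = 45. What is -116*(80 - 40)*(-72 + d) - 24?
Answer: 960456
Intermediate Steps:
d = -135 (d = -3*45 = -135)
-116*(80 - 40)*(-72 + d) - 24 = -116*(80 - 40)*(-72 - 135) - 24 = -4640*(-207) - 24 = -116*(-8280) - 24 = 960480 - 24 = 960456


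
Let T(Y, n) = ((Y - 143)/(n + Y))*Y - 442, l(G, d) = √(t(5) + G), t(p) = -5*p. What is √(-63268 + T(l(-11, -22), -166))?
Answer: √(-3031473530954 + 245989578*I)/6898 ≈ 0.010241 + 252.41*I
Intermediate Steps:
l(G, d) = √(-25 + G) (l(G, d) = √(-5*5 + G) = √(-25 + G))
T(Y, n) = -442 + Y*(-143 + Y)/(Y + n) (T(Y, n) = ((-143 + Y)/(Y + n))*Y - 442 = Y*(-143 + Y)/(Y + n) - 442 = -442 + Y*(-143 + Y)/(Y + n))
√(-63268 + T(l(-11, -22), -166)) = √(-63268 + ((√(-25 - 11))² - 585*√(-25 - 11) - 442*(-166))/(√(-25 - 11) - 166)) = √(-63268 + ((√(-36))² - 3510*I + 73372)/(√(-36) - 166)) = √(-63268 + ((6*I)² - 3510*I + 73372)/(6*I - 166)) = √(-63268 + (-36 - 3510*I + 73372)/(-166 + 6*I)) = √(-63268 + ((-166 - 6*I)/27592)*(73336 - 3510*I)) = √(-63268 + (-166 - 6*I)*(73336 - 3510*I)/27592)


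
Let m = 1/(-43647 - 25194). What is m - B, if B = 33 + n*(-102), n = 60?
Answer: 419035166/68841 ≈ 6087.0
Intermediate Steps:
B = -6087 (B = 33 + 60*(-102) = 33 - 6120 = -6087)
m = -1/68841 (m = 1/(-68841) = -1/68841 ≈ -1.4526e-5)
m - B = -1/68841 - 1*(-6087) = -1/68841 + 6087 = 419035166/68841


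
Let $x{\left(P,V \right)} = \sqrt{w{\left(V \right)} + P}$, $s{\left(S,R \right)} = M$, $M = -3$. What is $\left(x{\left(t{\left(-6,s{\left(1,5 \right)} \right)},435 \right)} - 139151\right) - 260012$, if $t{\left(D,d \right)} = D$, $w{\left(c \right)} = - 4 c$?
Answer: $-399163 + 3 i \sqrt{194} \approx -3.9916 \cdot 10^{5} + 41.785 i$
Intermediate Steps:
$s{\left(S,R \right)} = -3$
$x{\left(P,V \right)} = \sqrt{P - 4 V}$ ($x{\left(P,V \right)} = \sqrt{- 4 V + P} = \sqrt{P - 4 V}$)
$\left(x{\left(t{\left(-6,s{\left(1,5 \right)} \right)},435 \right)} - 139151\right) - 260012 = \left(\sqrt{-6 - 1740} - 139151\right) - 260012 = \left(\sqrt{-1746} - 139151\right) - 260012 = \left(3 i \sqrt{194} - 139151\right) - 260012 = \left(-139151 + 3 i \sqrt{194}\right) - 260012 = -399163 + 3 i \sqrt{194}$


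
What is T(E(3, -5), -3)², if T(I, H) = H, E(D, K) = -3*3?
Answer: 9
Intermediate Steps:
E(D, K) = -9
T(E(3, -5), -3)² = (-3)² = 9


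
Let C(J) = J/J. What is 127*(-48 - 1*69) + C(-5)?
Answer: -14858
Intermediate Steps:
C(J) = 1
127*(-48 - 1*69) + C(-5) = 127*(-48 - 1*69) + 1 = 127*(-48 - 69) + 1 = 127*(-117) + 1 = -14859 + 1 = -14858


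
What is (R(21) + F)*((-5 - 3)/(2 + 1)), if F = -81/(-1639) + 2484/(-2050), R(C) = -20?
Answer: 284416904/5039925 ≈ 56.433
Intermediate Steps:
F = -1952613/1679975 (F = -81*(-1/1639) + 2484*(-1/2050) = 81/1639 - 1242/1025 = -1952613/1679975 ≈ -1.1623)
(R(21) + F)*((-5 - 3)/(2 + 1)) = (-20 - 1952613/1679975)*((-5 - 3)/(2 + 1)) = -(-284416904)/(1679975*3) = -35552113/1679975*(-8/3) = 284416904/5039925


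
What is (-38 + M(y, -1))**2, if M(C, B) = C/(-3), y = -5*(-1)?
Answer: 14161/9 ≈ 1573.4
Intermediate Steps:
y = 5
M(C, B) = -C/3 (M(C, B) = C*(-1/3) = -C/3)
(-38 + M(y, -1))**2 = (-38 - 1/3*5)**2 = (-38 - 5/3)**2 = (-119/3)**2 = 14161/9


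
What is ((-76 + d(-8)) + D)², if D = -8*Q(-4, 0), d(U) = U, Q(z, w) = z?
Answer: 2704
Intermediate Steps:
D = 32 (D = -8*(-4) = 32)
((-76 + d(-8)) + D)² = ((-76 - 8) + 32)² = (-84 + 32)² = (-52)² = 2704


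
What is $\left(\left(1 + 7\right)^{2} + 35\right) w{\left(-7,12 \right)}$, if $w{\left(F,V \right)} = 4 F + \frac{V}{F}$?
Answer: $- \frac{20592}{7} \approx -2941.7$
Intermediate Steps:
$w{\left(F,V \right)} = 4 F + \frac{V}{F}$
$\left(\left(1 + 7\right)^{2} + 35\right) w{\left(-7,12 \right)} = \left(\left(1 + 7\right)^{2} + 35\right) \left(4 \left(-7\right) + \frac{12}{-7}\right) = \left(8^{2} + 35\right) \left(-28 + 12 \left(- \frac{1}{7}\right)\right) = \left(64 + 35\right) \left(-28 - \frac{12}{7}\right) = 99 \left(- \frac{208}{7}\right) = - \frac{20592}{7}$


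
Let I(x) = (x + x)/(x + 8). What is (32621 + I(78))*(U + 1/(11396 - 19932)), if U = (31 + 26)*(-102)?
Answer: -69617643316205/367048 ≈ -1.8967e+8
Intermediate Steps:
I(x) = 2*x/(8 + x) (I(x) = (2*x)/(8 + x) = 2*x/(8 + x))
U = -5814 (U = 57*(-102) = -5814)
(32621 + I(78))*(U + 1/(11396 - 19932)) = (32621 + 2*78/(8 + 78))*(-5814 + 1/(11396 - 19932)) = (32621 + 2*78/86)*(-5814 + 1/(-8536)) = (32621 + 2*78*(1/86))*(-5814 - 1/8536) = (32621 + 78/43)*(-49628305/8536) = (1402781/43)*(-49628305/8536) = -69617643316205/367048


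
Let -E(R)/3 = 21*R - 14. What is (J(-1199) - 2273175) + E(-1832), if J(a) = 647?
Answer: -2157070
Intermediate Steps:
E(R) = 42 - 63*R (E(R) = -3*(21*R - 14) = -3*(-14 + 21*R) = 42 - 63*R)
(J(-1199) - 2273175) + E(-1832) = (647 - 2273175) + (42 - 63*(-1832)) = -2272528 + (42 + 115416) = -2272528 + 115458 = -2157070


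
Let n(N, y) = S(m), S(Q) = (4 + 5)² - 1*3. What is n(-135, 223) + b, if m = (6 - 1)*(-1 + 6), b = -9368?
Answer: -9290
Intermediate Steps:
m = 25 (m = 5*5 = 25)
S(Q) = 78 (S(Q) = 9² - 3 = 81 - 3 = 78)
n(N, y) = 78
n(-135, 223) + b = 78 - 9368 = -9290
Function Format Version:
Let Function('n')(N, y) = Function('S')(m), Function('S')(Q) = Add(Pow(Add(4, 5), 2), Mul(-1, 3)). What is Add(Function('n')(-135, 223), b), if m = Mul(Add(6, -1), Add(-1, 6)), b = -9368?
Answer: -9290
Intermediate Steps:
m = 25 (m = Mul(5, 5) = 25)
Function('S')(Q) = 78 (Function('S')(Q) = Add(Pow(9, 2), -3) = Add(81, -3) = 78)
Function('n')(N, y) = 78
Add(Function('n')(-135, 223), b) = Add(78, -9368) = -9290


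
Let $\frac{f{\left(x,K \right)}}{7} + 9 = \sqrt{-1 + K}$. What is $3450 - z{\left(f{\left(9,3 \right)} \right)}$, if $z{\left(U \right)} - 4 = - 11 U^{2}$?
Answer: $48183 - 9702 \sqrt{2} \approx 34462.0$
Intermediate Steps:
$f{\left(x,K \right)} = -63 + 7 \sqrt{-1 + K}$
$z{\left(U \right)} = 4 - 11 U^{2}$
$3450 - z{\left(f{\left(9,3 \right)} \right)} = 3450 - \left(4 - 11 \left(-63 + 7 \sqrt{-1 + 3}\right)^{2}\right) = 3450 - \left(4 - 11 \left(-63 + 7 \sqrt{2}\right)^{2}\right) = 3446 + 11 \left(-63 + 7 \sqrt{2}\right)^{2}$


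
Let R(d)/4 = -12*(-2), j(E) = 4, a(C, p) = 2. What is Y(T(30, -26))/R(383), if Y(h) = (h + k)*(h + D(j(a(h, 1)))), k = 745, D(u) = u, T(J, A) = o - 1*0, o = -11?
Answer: -2569/48 ≈ -53.521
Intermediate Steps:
T(J, A) = -11 (T(J, A) = -11 - 1*0 = -11 + 0 = -11)
R(d) = 96 (R(d) = 4*(-12*(-2)) = 4*24 = 96)
Y(h) = (4 + h)*(745 + h) (Y(h) = (h + 745)*(h + 4) = (745 + h)*(4 + h) = (4 + h)*(745 + h))
Y(T(30, -26))/R(383) = (2980 + (-11)**2 + 749*(-11))/96 = (2980 + 121 - 8239)*(1/96) = -5138*1/96 = -2569/48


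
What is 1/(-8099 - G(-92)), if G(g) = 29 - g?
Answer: -1/8220 ≈ -0.00012165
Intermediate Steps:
1/(-8099 - G(-92)) = 1/(-8099 - (29 - 1*(-92))) = 1/(-8099 - (29 + 92)) = 1/(-8099 - 1*121) = 1/(-8099 - 121) = 1/(-8220) = -1/8220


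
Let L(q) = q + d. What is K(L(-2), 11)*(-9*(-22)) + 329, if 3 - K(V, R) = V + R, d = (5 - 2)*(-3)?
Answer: 923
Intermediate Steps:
d = -9 (d = 3*(-3) = -9)
L(q) = -9 + q (L(q) = q - 9 = -9 + q)
K(V, R) = 3 - R - V (K(V, R) = 3 - (V + R) = 3 - (R + V) = 3 + (-R - V) = 3 - R - V)
K(L(-2), 11)*(-9*(-22)) + 329 = (3 - 1*11 - (-9 - 2))*(-9*(-22)) + 329 = (3 - 11 - 1*(-11))*198 + 329 = (3 - 11 + 11)*198 + 329 = 3*198 + 329 = 594 + 329 = 923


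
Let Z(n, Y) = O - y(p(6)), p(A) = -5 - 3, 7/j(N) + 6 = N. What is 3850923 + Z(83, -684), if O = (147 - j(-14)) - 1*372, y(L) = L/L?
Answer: 77013947/20 ≈ 3.8507e+6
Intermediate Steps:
j(N) = 7/(-6 + N)
p(A) = -8
y(L) = 1
O = -4493/20 (O = (147 - 7/(-6 - 14)) - 1*372 = (147 - 7/(-20)) - 372 = (147 - 7*(-1)/20) - 372 = (147 - 1*(-7/20)) - 372 = (147 + 7/20) - 372 = 2947/20 - 372 = -4493/20 ≈ -224.65)
Z(n, Y) = -4513/20 (Z(n, Y) = -4493/20 - 1*1 = -4493/20 - 1 = -4513/20)
3850923 + Z(83, -684) = 3850923 - 4513/20 = 77013947/20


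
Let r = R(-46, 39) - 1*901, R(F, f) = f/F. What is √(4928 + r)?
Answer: √8519338/46 ≈ 63.452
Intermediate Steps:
r = -41485/46 (r = 39/(-46) - 1*901 = 39*(-1/46) - 901 = -39/46 - 901 = -41485/46 ≈ -901.85)
√(4928 + r) = √(4928 - 41485/46) = √(185203/46) = √8519338/46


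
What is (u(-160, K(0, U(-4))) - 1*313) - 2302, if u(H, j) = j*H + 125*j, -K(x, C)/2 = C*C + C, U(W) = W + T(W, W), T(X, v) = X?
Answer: 1305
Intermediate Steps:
U(W) = 2*W (U(W) = W + W = 2*W)
K(x, C) = -2*C - 2*C² (K(x, C) = -2*(C*C + C) = -2*(C² + C) = -2*(C + C²) = -2*C - 2*C²)
u(H, j) = 125*j + H*j (u(H, j) = H*j + 125*j = 125*j + H*j)
(u(-160, K(0, U(-4))) - 1*313) - 2302 = ((-2*2*(-4)*(1 + 2*(-4)))*(125 - 160) - 1*313) - 2302 = (-2*(-8)*(1 - 8)*(-35) - 313) - 2302 = (-2*(-8)*(-7)*(-35) - 313) - 2302 = (-112*(-35) - 313) - 2302 = (3920 - 313) - 2302 = 3607 - 2302 = 1305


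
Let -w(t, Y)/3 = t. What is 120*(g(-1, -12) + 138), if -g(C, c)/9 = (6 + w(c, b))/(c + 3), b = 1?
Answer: 21600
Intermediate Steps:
w(t, Y) = -3*t
g(C, c) = -9*(6 - 3*c)/(3 + c) (g(C, c) = -9*(6 - 3*c)/(c + 3) = -9*(6 - 3*c)/(3 + c))
120*(g(-1, -12) + 138) = 120*(27*(-2 - 12)/(3 - 12) + 138) = 120*(27*(-14)/(-9) + 138) = 120*(27*(-1/9)*(-14) + 138) = 120*(42 + 138) = 120*180 = 21600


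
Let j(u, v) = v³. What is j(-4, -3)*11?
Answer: -297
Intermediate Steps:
j(-4, -3)*11 = (-3)³*11 = -27*11 = -297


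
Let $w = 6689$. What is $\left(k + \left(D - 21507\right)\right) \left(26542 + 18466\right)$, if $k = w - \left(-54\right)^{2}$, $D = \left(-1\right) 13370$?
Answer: $-1399928832$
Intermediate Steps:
$D = -13370$
$k = 3773$ ($k = 6689 - \left(-54\right)^{2} = 6689 - 2916 = 3773$)
$\left(k + \left(D - 21507\right)\right) \left(26542 + 18466\right) = \left(3773 - 34877\right) \left(26542 + 18466\right) = \left(3773 - 34877\right) 45008 = \left(-31104\right) 45008 = -1399928832$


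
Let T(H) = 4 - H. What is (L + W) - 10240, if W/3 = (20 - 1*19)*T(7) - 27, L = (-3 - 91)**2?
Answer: -1494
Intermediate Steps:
L = 8836 (L = (-94)**2 = 8836)
W = -90 (W = 3*((20 - 1*19)*(4 - 1*7) - 27) = 3*((20 - 19)*(4 - 7) - 27) = 3*(1*(-3) - 27) = 3*(-3 - 27) = 3*(-30) = -90)
(L + W) - 10240 = (8836 - 90) - 10240 = 8746 - 10240 = -1494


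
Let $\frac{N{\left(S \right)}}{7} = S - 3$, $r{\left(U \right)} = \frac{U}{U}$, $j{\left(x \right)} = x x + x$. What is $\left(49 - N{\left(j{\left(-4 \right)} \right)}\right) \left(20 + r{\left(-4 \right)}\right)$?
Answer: $-294$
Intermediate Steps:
$j{\left(x \right)} = x + x^{2}$ ($j{\left(x \right)} = x^{2} + x = x + x^{2}$)
$r{\left(U \right)} = 1$
$N{\left(S \right)} = -21 + 7 S$ ($N{\left(S \right)} = 7 \left(S - 3\right) = 7 \left(-3 + S\right) = -21 + 7 S$)
$\left(49 - N{\left(j{\left(-4 \right)} \right)}\right) \left(20 + r{\left(-4 \right)}\right) = \left(49 - \left(-21 + 7 \left(- 4 \left(1 - 4\right)\right)\right)\right) \left(20 + 1\right) = \left(49 - \left(-21 + 7 \left(\left(-4\right) \left(-3\right)\right)\right)\right) 21 = \left(49 - \left(-21 + 7 \cdot 12\right)\right) 21 = \left(49 - \left(-21 + 84\right)\right) 21 = \left(49 - 63\right) 21 = \left(-14\right) 21 = -294$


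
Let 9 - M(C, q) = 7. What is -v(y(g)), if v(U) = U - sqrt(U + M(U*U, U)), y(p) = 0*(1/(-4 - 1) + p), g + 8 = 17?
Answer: sqrt(2) ≈ 1.4142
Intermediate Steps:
g = 9 (g = -8 + 17 = 9)
M(C, q) = 2 (M(C, q) = 9 - 1*7 = 9 - 7 = 2)
y(p) = 0 (y(p) = 0*(1/(-5) + p) = 0*(-1/5 + p) = 0)
v(U) = U - sqrt(2 + U) (v(U) = U - sqrt(U + 2) = U - sqrt(2 + U))
-v(y(g)) = -(0 - sqrt(2 + 0)) = -(0 - sqrt(2)) = -(-1)*sqrt(2) = sqrt(2)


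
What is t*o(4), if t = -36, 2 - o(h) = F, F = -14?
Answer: -576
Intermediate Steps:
o(h) = 16 (o(h) = 2 - 1*(-14) = 2 + 14 = 16)
t*o(4) = -36*16 = -576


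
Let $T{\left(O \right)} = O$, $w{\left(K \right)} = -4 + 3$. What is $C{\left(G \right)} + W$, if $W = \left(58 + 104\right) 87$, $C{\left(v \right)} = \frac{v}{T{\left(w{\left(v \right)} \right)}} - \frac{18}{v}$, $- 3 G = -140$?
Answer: $\frac{2949859}{210} \approx 14047.0$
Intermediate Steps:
$G = \frac{140}{3}$ ($G = \left(- \frac{1}{3}\right) \left(-140\right) = \frac{140}{3} \approx 46.667$)
$w{\left(K \right)} = -1$
$C{\left(v \right)} = - v - \frac{18}{v}$ ($C{\left(v \right)} = \frac{v}{-1} - \frac{18}{v} = v \left(-1\right) - \frac{18}{v} = - v - \frac{18}{v}$)
$W = 14094$ ($W = 162 \cdot 87 = 14094$)
$C{\left(G \right)} + W = \left(\left(-1\right) \frac{140}{3} - \frac{18}{\frac{140}{3}}\right) + 14094 = \left(- \frac{140}{3} - \frac{27}{70}\right) + 14094 = - \frac{9881}{210} + 14094 = \frac{2949859}{210}$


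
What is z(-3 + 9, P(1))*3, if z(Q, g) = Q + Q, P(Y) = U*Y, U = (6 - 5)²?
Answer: 36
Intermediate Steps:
U = 1 (U = 1² = 1)
P(Y) = Y (P(Y) = 1*Y = Y)
z(Q, g) = 2*Q
z(-3 + 9, P(1))*3 = (2*(-3 + 9))*3 = (2*6)*3 = 12*3 = 36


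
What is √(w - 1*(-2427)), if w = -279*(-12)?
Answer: 5*√231 ≈ 75.993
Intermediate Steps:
w = 3348
√(w - 1*(-2427)) = √(3348 - 1*(-2427)) = √(3348 + 2427) = √5775 = 5*√231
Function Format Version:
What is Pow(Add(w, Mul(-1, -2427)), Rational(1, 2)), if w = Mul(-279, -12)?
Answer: Mul(5, Pow(231, Rational(1, 2))) ≈ 75.993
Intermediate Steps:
w = 3348
Pow(Add(w, Mul(-1, -2427)), Rational(1, 2)) = Pow(Add(3348, Mul(-1, -2427)), Rational(1, 2)) = Pow(Add(3348, 2427), Rational(1, 2)) = Pow(5775, Rational(1, 2)) = Mul(5, Pow(231, Rational(1, 2)))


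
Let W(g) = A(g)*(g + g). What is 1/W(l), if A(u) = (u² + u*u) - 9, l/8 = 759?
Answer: 1/895478631696 ≈ 1.1167e-12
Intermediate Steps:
l = 6072 (l = 8*759 = 6072)
A(u) = -9 + 2*u² (A(u) = (u² + u²) - 9 = 2*u² - 9 = -9 + 2*u²)
W(g) = 2*g*(-9 + 2*g²) (W(g) = (-9 + 2*g²)*(g + g) = (-9 + 2*g²)*(2*g) = 2*g*(-9 + 2*g²))
1/W(l) = 1/(-18*6072 + 4*6072³) = 1/(-109296 + 4*223869685248) = 1/(-109296 + 895478740992) = 1/895478631696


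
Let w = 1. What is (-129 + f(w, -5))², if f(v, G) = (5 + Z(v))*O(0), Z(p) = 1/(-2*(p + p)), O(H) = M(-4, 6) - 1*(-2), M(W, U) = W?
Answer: 76729/4 ≈ 19182.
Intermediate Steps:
O(H) = -2 (O(H) = -4 - 1*(-2) = -4 + 2 = -2)
Z(p) = -1/(4*p) (Z(p) = 1/(-4*p) = -1/(4*p))
f(v, G) = -10 + 1/(2*v) (f(v, G) = (5 - 1/(4*v))*(-2) = -10 + 1/(2*v))
(-129 + f(w, -5))² = (-129 + (-10 + (½)/1))² = (-129 + (-10 + (½)*1))² = (-129 + (-10 + ½))² = (-129 - 19/2)² = (-277/2)² = 76729/4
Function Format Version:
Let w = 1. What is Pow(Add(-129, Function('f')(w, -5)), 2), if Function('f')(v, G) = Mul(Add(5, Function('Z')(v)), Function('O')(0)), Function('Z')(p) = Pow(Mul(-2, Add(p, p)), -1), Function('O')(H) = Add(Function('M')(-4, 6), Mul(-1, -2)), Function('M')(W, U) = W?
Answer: Rational(76729, 4) ≈ 19182.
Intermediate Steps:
Function('O')(H) = -2 (Function('O')(H) = Add(-4, Mul(-1, -2)) = Add(-4, 2) = -2)
Function('Z')(p) = Mul(Rational(-1, 4), Pow(p, -1)) (Function('Z')(p) = Pow(Mul(-2, Mul(2, p)), -1) = Pow(Mul(-4, p), -1) = Mul(Rational(-1, 4), Pow(p, -1)))
Function('f')(v, G) = Add(-10, Mul(Rational(1, 2), Pow(v, -1))) (Function('f')(v, G) = Mul(Add(5, Mul(Rational(-1, 4), Pow(v, -1))), -2) = Add(-10, Mul(Rational(1, 2), Pow(v, -1))))
Pow(Add(-129, Function('f')(w, -5)), 2) = Pow(Add(-129, Add(-10, Mul(Rational(1, 2), Pow(1, -1)))), 2) = Pow(Add(-129, Add(-10, Mul(Rational(1, 2), 1))), 2) = Pow(Add(-129, Add(-10, Rational(1, 2))), 2) = Pow(Add(-129, Rational(-19, 2)), 2) = Pow(Rational(-277, 2), 2) = Rational(76729, 4)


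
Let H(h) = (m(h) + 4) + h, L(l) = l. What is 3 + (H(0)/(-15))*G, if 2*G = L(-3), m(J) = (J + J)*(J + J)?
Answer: 17/5 ≈ 3.4000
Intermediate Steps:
m(J) = 4*J² (m(J) = (2*J)*(2*J) = 4*J²)
H(h) = 4 + h + 4*h² (H(h) = (4*h² + 4) + h = (4 + 4*h²) + h = 4 + h + 4*h²)
G = -3/2 (G = (½)*(-3) = -3/2 ≈ -1.5000)
3 + (H(0)/(-15))*G = 3 + ((4 + 0 + 4*0²)/(-15))*(-3/2) = 3 + ((4 + 0 + 4*0)*(-1/15))*(-3/2) = 3 + ((4 + 0 + 0)*(-1/15))*(-3/2) = 3 + (4*(-1/15))*(-3/2) = 3 - 4/15*(-3/2) = 3 + ⅖ = 17/5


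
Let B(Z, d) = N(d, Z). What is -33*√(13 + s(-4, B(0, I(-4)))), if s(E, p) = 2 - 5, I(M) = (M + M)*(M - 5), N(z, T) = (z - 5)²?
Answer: -33*√10 ≈ -104.36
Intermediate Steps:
N(z, T) = (-5 + z)²
I(M) = 2*M*(-5 + M) (I(M) = (2*M)*(-5 + M) = 2*M*(-5 + M))
B(Z, d) = (-5 + d)²
s(E, p) = -3
-33*√(13 + s(-4, B(0, I(-4)))) = -33*√(13 - 3) = -33*√10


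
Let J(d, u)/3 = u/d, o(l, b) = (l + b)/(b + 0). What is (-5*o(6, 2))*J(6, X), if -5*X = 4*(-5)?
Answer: -40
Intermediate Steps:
X = 4 (X = -4*(-5)/5 = -1/5*(-20) = 4)
o(l, b) = (b + l)/b
J(d, u) = 3*u/d (J(d, u) = 3*(u/d) = 3*u/d)
(-5*o(6, 2))*J(6, X) = (-5*(2 + 6)/2)*(3*4/6) = (-5*8/2)*(3*4*(1/6)) = -5*4*2 = -20*2 = -40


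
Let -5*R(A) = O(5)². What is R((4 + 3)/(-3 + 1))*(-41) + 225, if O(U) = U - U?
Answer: 225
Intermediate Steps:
O(U) = 0
R(A) = 0 (R(A) = -⅕*0² = -⅕*0 = 0)
R((4 + 3)/(-3 + 1))*(-41) + 225 = 0*(-41) + 225 = 0 + 225 = 225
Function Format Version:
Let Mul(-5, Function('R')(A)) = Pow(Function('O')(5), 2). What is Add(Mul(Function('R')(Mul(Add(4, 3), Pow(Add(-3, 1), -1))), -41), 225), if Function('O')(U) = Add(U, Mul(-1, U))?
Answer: 225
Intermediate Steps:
Function('O')(U) = 0
Function('R')(A) = 0 (Function('R')(A) = Mul(Rational(-1, 5), Pow(0, 2)) = Mul(Rational(-1, 5), 0) = 0)
Add(Mul(Function('R')(Mul(Add(4, 3), Pow(Add(-3, 1), -1))), -41), 225) = Add(Mul(0, -41), 225) = Add(0, 225) = 225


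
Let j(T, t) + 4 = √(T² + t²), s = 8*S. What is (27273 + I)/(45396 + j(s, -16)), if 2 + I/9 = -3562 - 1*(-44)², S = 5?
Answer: -63057999/128776988 + 22227*√29/257553976 ≈ -0.48920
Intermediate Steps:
I = -49500 (I = -18 + 9*(-3562 - 1*(-44)²) = -18 + 9*(-3562 - 1*1936) = -18 + 9*(-3562 - 1936) = -18 + 9*(-5498) = -18 - 49482 = -49500)
s = 40 (s = 8*5 = 40)
j(T, t) = -4 + √(T² + t²)
(27273 + I)/(45396 + j(s, -16)) = (27273 - 49500)/(45396 + (-4 + √(40² + (-16)²))) = -22227/(45396 + (-4 + √(1600 + 256))) = -22227/(45396 + (-4 + √1856)) = -22227/(45396 + (-4 + 8*√29)) = -22227/(45392 + 8*√29)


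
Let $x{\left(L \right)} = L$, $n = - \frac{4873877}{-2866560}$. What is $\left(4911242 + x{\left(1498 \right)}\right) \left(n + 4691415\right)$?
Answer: $\frac{1101127415892504483}{47776} \approx 2.3048 \cdot 10^{13}$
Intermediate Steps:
$n = \frac{4873877}{2866560}$ ($n = \left(-4873877\right) \left(- \frac{1}{2866560}\right) = \frac{4873877}{2866560} \approx 1.7003$)
$\left(4911242 + x{\left(1498 \right)}\right) \left(n + 4691415\right) = \left(4911242 + 1498\right) \left(\frac{4873877}{2866560} + 4691415\right) = 4912740 \cdot \frac{13448227456277}{2866560} = \frac{1101127415892504483}{47776}$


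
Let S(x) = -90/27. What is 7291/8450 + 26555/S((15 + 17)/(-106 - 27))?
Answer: -33654817/4225 ≈ -7965.6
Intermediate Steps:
S(x) = -10/3 (S(x) = -90*1/27 = -10/3)
7291/8450 + 26555/S((15 + 17)/(-106 - 27)) = 7291/8450 + 26555/(-10/3) = 7291*(1/8450) + 26555*(-3/10) = 7291/8450 - 15933/2 = -33654817/4225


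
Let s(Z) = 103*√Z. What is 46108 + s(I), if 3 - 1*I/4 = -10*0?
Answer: 46108 + 206*√3 ≈ 46465.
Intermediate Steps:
I = 12 (I = 12 - (-4)*10*0 = 12 - (-4)*0 = 12 - 4*0 = 12 + 0 = 12)
46108 + s(I) = 46108 + 103*√12 = 46108 + 103*(2*√3) = 46108 + 206*√3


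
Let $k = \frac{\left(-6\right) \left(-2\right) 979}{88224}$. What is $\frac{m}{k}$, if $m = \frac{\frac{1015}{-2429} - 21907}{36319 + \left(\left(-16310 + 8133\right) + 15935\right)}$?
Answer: $- \frac{55888977648}{14973529901} \approx -3.7325$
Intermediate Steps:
$k = \frac{979}{7352}$ ($k = 12 \cdot 979 \cdot \frac{1}{88224} = 11748 \cdot \frac{1}{88224} = \frac{979}{7352} \approx 0.13316$)
$m = - \frac{7601874}{15294719}$ ($m = \frac{1015 \left(- \frac{1}{2429}\right) - 21907}{36319 + \left(-8177 + 15935\right)} = \frac{- \frac{145}{347} - 21907}{36319 + 7758} = - \frac{7601874}{347 \cdot 44077} = \left(- \frac{7601874}{347}\right) \frac{1}{44077} = - \frac{7601874}{15294719} \approx -0.49703$)
$\frac{m}{k} = - \frac{7601874}{15294719 \cdot \frac{979}{7352}} = \left(- \frac{7601874}{15294719}\right) \frac{7352}{979} = - \frac{55888977648}{14973529901}$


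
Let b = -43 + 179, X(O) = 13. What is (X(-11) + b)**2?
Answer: 22201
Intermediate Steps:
b = 136
(X(-11) + b)**2 = (13 + 136)**2 = 149**2 = 22201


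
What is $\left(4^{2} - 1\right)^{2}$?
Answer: $225$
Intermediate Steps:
$\left(4^{2} - 1\right)^{2} = \left(16 - 1\right)^{2} = 15^{2} = 225$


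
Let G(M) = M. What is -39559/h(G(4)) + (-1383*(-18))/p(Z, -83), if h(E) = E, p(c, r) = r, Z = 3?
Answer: -3382973/332 ≈ -10190.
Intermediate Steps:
-39559/h(G(4)) + (-1383*(-18))/p(Z, -83) = -39559/4 - 1383*(-18)/(-83) = -39559*¼ + 24894*(-1/83) = -39559/4 - 24894/83 = -3382973/332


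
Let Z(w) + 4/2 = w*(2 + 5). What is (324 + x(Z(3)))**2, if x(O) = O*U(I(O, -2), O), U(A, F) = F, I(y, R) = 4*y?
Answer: 469225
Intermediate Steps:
Z(w) = -2 + 7*w (Z(w) = -2 + w*(2 + 5) = -2 + w*7 = -2 + 7*w)
x(O) = O**2 (x(O) = O*O = O**2)
(324 + x(Z(3)))**2 = (324 + (-2 + 7*3)**2)**2 = (324 + (-2 + 21)**2)**2 = (324 + 19**2)**2 = (324 + 361)**2 = 685**2 = 469225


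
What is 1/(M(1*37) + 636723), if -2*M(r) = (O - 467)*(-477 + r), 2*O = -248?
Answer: 1/506703 ≈ 1.9735e-6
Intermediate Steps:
O = -124 (O = (½)*(-248) = -124)
M(r) = -281907/2 + 591*r/2 (M(r) = -(-124 - 467)*(-477 + r)/2 = -(-591)*(-477 + r)/2 = -(281907 - 591*r)/2 = -281907/2 + 591*r/2)
1/(M(1*37) + 636723) = 1/((-281907/2 + 591*(1*37)/2) + 636723) = 1/((-281907/2 + (591/2)*37) + 636723) = 1/((-281907/2 + 21867/2) + 636723) = 1/(-130020 + 636723) = 1/506703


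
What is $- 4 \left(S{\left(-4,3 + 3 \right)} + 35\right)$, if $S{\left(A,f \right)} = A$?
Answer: $-124$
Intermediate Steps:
$- 4 \left(S{\left(-4,3 + 3 \right)} + 35\right) = - 4 \left(-4 + 35\right) = \left(-4\right) 31 = -124$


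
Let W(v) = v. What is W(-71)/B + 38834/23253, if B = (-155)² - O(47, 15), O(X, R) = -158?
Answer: 312490553/187442433 ≈ 1.6671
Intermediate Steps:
B = 24183 (B = (-155)² - 1*(-158) = 24025 + 158 = 24183)
W(-71)/B + 38834/23253 = -71/24183 + 38834/23253 = 312490553/187442433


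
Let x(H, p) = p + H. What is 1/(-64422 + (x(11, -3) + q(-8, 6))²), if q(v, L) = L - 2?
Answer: -1/64278 ≈ -1.5557e-5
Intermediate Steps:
q(v, L) = -2 + L
x(H, p) = H + p
1/(-64422 + (x(11, -3) + q(-8, 6))²) = 1/(-64422 + ((11 - 3) + (-2 + 6))²) = 1/(-64422 + (8 + 4)²) = 1/(-64422 + 12²) = 1/(-64422 + 144) = 1/(-64278) = -1/64278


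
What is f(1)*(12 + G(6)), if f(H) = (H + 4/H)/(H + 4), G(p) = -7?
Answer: 5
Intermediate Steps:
f(H) = (H + 4/H)/(4 + H)
f(1)*(12 + G(6)) = ((4 + 1²)/(1*(4 + 1)))*(12 - 7) = (1*(4 + 1)/5)*5 = (1*(⅕)*5)*5 = 1*5 = 5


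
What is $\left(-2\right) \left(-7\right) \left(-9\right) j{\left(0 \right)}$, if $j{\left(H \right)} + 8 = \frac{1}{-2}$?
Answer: $1071$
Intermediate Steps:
$j{\left(H \right)} = - \frac{17}{2}$ ($j{\left(H \right)} = -8 + \frac{1}{-2} = -8 - \frac{1}{2} = - \frac{17}{2}$)
$\left(-2\right) \left(-7\right) \left(-9\right) j{\left(0 \right)} = \left(-2\right) \left(-7\right) \left(-9\right) \left(- \frac{17}{2}\right) = 14 \left(-9\right) \left(- \frac{17}{2}\right) = \left(-126\right) \left(- \frac{17}{2}\right) = 1071$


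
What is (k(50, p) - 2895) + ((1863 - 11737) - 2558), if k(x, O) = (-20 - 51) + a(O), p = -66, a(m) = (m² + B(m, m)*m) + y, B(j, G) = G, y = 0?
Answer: -6686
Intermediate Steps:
a(m) = 2*m² (a(m) = (m² + m*m) + 0 = (m² + m²) + 0 = 2*m² + 0 = 2*m²)
k(x, O) = -71 + 2*O² (k(x, O) = (-20 - 51) + 2*O² = -71 + 2*O²)
(k(50, p) - 2895) + ((1863 - 11737) - 2558) = ((-71 + 2*(-66)²) - 2895) + ((1863 - 11737) - 2558) = ((-71 + 2*4356) - 2895) + (-9874 - 2558) = ((-71 + 8712) - 2895) - 12432 = (8641 - 2895) - 12432 = 5746 - 12432 = -6686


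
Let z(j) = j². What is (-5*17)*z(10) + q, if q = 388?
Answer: -8112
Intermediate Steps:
(-5*17)*z(10) + q = -5*17*10² + 388 = -85*100 + 388 = -8500 + 388 = -8112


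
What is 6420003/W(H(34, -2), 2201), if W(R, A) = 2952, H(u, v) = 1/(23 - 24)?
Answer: 2140001/984 ≈ 2174.8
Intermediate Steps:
H(u, v) = -1 (H(u, v) = 1/(-1) = -1)
6420003/W(H(34, -2), 2201) = 6420003/2952 = 6420003*(1/2952) = 2140001/984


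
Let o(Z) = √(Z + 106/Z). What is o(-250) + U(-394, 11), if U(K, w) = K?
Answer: -394 + I*√156515/25 ≈ -394.0 + 15.825*I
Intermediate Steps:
o(-250) + U(-394, 11) = √(-250 + 106/(-250)) - 394 = √(-250 + 106*(-1/250)) - 394 = √(-250 - 53/125) - 394 = √(-31303/125) - 394 = I*√156515/25 - 394 = -394 + I*√156515/25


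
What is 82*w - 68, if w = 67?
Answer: 5426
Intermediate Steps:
82*w - 68 = 82*67 - 68 = 5494 - 68 = 5426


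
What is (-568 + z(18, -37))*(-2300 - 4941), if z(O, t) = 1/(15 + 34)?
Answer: 201524271/49 ≈ 4.1127e+6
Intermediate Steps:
z(O, t) = 1/49
(-568 + z(18, -37))*(-2300 - 4941) = (-568 + 1/49)*(-2300 - 4941) = -27831/49*(-7241) = 201524271/49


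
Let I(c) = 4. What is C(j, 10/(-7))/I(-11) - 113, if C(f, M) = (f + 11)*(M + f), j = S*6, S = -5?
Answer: 254/7 ≈ 36.286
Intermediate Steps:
j = -30 (j = -5*6 = -30)
C(f, M) = (11 + f)*(M + f)
C(j, 10/(-7))/I(-11) - 113 = ((-30)² + 11*(10/(-7)) + 11*(-30) + (10/(-7))*(-30))/4 - 113 = (900 + 11*(10*(-⅐)) - 330 + (10*(-⅐))*(-30))/4 - 113 = (900 + 11*(-10/7) - 330 - 10/7*(-30))/4 - 113 = (900 - 110/7 - 330 + 300/7)/4 - 113 = (¼)*(4180/7) - 113 = 1045/7 - 113 = 254/7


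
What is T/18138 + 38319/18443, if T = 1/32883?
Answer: 22854672231869/10999992683322 ≈ 2.0777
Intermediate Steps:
T = 1/32883 ≈ 3.0411e-5
T/18138 + 38319/18443 = (1/32883)/18138 + 38319/18443 = (1/32883)*(1/18138) + 38319*(1/18443) = 1/596431854 + 38319/18443 = 22854672231869/10999992683322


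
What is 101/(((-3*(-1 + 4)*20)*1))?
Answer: -101/180 ≈ -0.56111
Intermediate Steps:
101/(((-3*(-1 + 4)*20)*1)) = 101/(((-3*3*20)*1)) = 101/((-9*20*1)) = 101/((-180*1)) = 101/(-180) = 101*(-1/180) = -101/180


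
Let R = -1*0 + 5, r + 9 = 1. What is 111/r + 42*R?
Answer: 1569/8 ≈ 196.13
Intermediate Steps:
r = -8 (r = -9 + 1 = -8)
R = 5 (R = 0 + 5 = 5)
111/r + 42*R = 111/(-8) + 42*5 = 111*(-1/8) + 210 = -111/8 + 210 = 1569/8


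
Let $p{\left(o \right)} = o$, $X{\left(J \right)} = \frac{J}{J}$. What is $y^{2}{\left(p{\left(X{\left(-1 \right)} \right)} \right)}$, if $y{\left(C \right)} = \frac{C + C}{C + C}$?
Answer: $1$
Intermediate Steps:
$X{\left(J \right)} = 1$
$y{\left(C \right)} = 1$ ($y{\left(C \right)} = \frac{2 C}{2 C} = 2 C \frac{1}{2 C} = 1$)
$y^{2}{\left(p{\left(X{\left(-1 \right)} \right)} \right)} = 1^{2} = 1$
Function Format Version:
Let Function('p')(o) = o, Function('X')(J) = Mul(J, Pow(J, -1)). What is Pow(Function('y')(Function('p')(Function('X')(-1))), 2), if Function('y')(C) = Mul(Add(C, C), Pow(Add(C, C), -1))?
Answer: 1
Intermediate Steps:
Function('X')(J) = 1
Function('y')(C) = 1 (Function('y')(C) = Mul(Mul(2, C), Pow(Mul(2, C), -1)) = Mul(Mul(2, C), Mul(Rational(1, 2), Pow(C, -1))) = 1)
Pow(Function('y')(Function('p')(Function('X')(-1))), 2) = Pow(1, 2) = 1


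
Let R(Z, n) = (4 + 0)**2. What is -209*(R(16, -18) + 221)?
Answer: -49533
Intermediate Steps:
R(Z, n) = 16 (R(Z, n) = 4**2 = 16)
-209*(R(16, -18) + 221) = -209*(16 + 221) = -209*237 = -49533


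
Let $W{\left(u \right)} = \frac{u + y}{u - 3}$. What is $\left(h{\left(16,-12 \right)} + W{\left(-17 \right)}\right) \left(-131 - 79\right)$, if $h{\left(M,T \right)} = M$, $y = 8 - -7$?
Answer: $-3381$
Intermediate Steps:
$y = 15$ ($y = 8 + 7 = 15$)
$W{\left(u \right)} = \frac{15 + u}{-3 + u}$ ($W{\left(u \right)} = \frac{u + 15}{u - 3} = \frac{15 + u}{-3 + u}$)
$\left(h{\left(16,-12 \right)} + W{\left(-17 \right)}\right) \left(-131 - 79\right) = \left(16 + \frac{15 - 17}{-3 - 17}\right) \left(-131 - 79\right) = \left(16 + \frac{1}{-20} \left(-2\right)\right) \left(-210\right) = \left(16 - - \frac{1}{10}\right) \left(-210\right) = \left(16 + \frac{1}{10}\right) \left(-210\right) = \frac{161}{10} \left(-210\right) = -3381$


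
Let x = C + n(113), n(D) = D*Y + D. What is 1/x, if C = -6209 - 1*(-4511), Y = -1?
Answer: -1/1698 ≈ -0.00058893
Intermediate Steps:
n(D) = 0 (n(D) = D*(-1) + D = -D + D = 0)
C = -1698 (C = -6209 + 4511 = -1698)
x = -1698 (x = -1698 + 0 = -1698)
1/x = 1/(-1698) = -1/1698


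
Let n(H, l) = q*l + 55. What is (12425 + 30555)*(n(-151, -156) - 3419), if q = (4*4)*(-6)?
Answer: 499083760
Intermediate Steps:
q = -96 (q = 16*(-6) = -96)
n(H, l) = 55 - 96*l (n(H, l) = -96*l + 55 = 55 - 96*l)
(12425 + 30555)*(n(-151, -156) - 3419) = (12425 + 30555)*((55 - 96*(-156)) - 3419) = 42980*((55 + 14976) - 3419) = 42980*(15031 - 3419) = 42980*11612 = 499083760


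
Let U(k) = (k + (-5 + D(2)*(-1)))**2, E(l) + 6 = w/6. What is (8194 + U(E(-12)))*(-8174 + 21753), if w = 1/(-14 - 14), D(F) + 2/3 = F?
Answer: 355414912835/3136 ≈ 1.1333e+8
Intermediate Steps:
D(F) = -2/3 + F
w = -1/28 (w = 1/(-28) = -1/28 ≈ -0.035714)
E(l) = -1009/168 (E(l) = -6 - 1/28/6 = -6 - 1/28*1/6 = -6 - 1/168 = -1009/168)
U(k) = (-19/3 + k)**2 (U(k) = (k + (-5 + (-2/3 + 2)*(-1)))**2 = (k + (-5 + (4/3)*(-1)))**2 = (k + (-5 - 4/3))**2 = (k - 19/3)**2 = (-19/3 + k)**2)
(8194 + U(E(-12)))*(-8174 + 21753) = (8194 + (19 - 3*(-1009/168))**2/9)*(-8174 + 21753) = (8194 + (19 + 1009/56)**2/9)*13579 = (8194 + (2073/56)**2/9)*13579 = (8194 + (1/9)*(4297329/3136))*13579 = (8194 + 477481/3136)*13579 = (26173865/3136)*13579 = 355414912835/3136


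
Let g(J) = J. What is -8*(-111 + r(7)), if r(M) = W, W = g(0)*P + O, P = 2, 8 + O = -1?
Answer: 960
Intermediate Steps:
O = -9 (O = -8 - 1 = -9)
W = -9 (W = 0*2 - 9 = 0 - 9 = -9)
r(M) = -9
-8*(-111 + r(7)) = -8*(-111 - 9) = -8*(-120) = 960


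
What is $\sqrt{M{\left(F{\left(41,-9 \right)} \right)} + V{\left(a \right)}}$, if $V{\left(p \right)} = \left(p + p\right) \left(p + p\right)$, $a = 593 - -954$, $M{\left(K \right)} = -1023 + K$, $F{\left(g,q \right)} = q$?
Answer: $2 \sqrt{2392951} \approx 3093.8$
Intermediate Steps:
$a = 1547$ ($a = 593 + 954 = 1547$)
$V{\left(p \right)} = 4 p^{2}$ ($V{\left(p \right)} = 2 p 2 p = 4 p^{2}$)
$\sqrt{M{\left(F{\left(41,-9 \right)} \right)} + V{\left(a \right)}} = \sqrt{\left(-1023 - 9\right) + 4 \cdot 1547^{2}} = \sqrt{-1032 + 4 \cdot 2393209} = \sqrt{-1032 + 9572836} = \sqrt{9571804} = 2 \sqrt{2392951}$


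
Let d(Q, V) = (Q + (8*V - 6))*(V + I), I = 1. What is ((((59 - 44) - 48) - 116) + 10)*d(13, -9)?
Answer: -72280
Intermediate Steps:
d(Q, V) = (1 + V)*(-6 + Q + 8*V) (d(Q, V) = (Q + (8*V - 6))*(V + 1) = (Q + (-6 + 8*V))*(1 + V) = (-6 + Q + 8*V)*(1 + V) = (1 + V)*(-6 + Q + 8*V))
((((59 - 44) - 48) - 116) + 10)*d(13, -9) = ((((59 - 44) - 48) - 116) + 10)*(-6 + 13 + 2*(-9) + 8*(-9)**2 + 13*(-9)) = (((15 - 48) - 116) + 10)*(-6 + 13 - 18 + 8*81 - 117) = ((-33 - 116) + 10)*(-6 + 13 - 18 + 648 - 117) = (-149 + 10)*520 = -139*520 = -72280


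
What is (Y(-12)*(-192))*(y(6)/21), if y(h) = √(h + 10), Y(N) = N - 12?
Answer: 6144/7 ≈ 877.71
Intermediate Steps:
Y(N) = -12 + N
y(h) = √(10 + h)
(Y(-12)*(-192))*(y(6)/21) = ((-12 - 12)*(-192))*(√(10 + 6)/21) = (-24*(-192))*(√16*(1/21)) = 4608*(4*(1/21)) = 4608*(4/21) = 6144/7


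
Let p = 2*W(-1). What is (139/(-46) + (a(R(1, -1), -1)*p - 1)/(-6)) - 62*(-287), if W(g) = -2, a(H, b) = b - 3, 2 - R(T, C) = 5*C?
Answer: 409135/23 ≈ 17788.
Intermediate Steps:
R(T, C) = 2 - 5*C
a(H, b) = -3 + b
p = -4 (p = 2*(-2) = -4)
(139/(-46) + (a(R(1, -1), -1)*p - 1)/(-6)) - 62*(-287) = (139/(-46) + ((-3 - 1)*(-4) - 1)/(-6)) - 62*(-287) = (139*(-1/46) + (-4*(-4) - 1)*(-1/6)) + 17794 = (-139/46 + (16 - 1)*(-1/6)) + 17794 = (-139/46 + 15*(-1/6)) + 17794 = (-139/46 - 5/2) + 17794 = -127/23 + 17794 = 409135/23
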